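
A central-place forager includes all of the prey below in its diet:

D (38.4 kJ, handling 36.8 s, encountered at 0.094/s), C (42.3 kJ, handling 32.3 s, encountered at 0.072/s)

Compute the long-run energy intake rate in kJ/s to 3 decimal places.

0.981 kJ/s

R = Σλ_iE_i / (1 + Σλ_ih_i)
Numerator: 0.094×38.4 + 0.072×42.3 = 6.655
Denominator: 1 + 0.094×36.8 + 0.072×32.3 = 6.785
R = 6.655/6.785 = 0.9809 kJ/s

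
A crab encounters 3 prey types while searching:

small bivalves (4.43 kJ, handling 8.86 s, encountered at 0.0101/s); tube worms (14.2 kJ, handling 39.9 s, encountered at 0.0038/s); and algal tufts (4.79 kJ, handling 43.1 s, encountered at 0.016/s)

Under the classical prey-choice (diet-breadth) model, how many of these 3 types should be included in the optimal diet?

3

Profitabilities (E/h, kJ/s): small bivalves 0.5, tube worms 0.356, algal tufts 0.111. Add prey in this order while the next type's profitability exceeds the intake rate on those already taken.
Rate on top 1: 0.04107. tube worms: 0.356 > 0.04107 → include.
Rate on top 2: 0.07953. algal tufts: 0.111 > 0.07953 → include.
Optimal diet: small bivalves, tube worms, algal tufts — 3 of 3 types.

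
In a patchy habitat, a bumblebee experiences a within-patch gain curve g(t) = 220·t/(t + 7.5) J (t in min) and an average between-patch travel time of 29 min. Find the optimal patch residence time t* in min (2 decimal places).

By the marginal value theorem, leave when the instantaneous gain rate g'(t) equals the habitat-wide average g(t)/(T + t).
g'(t) = 220·7.5/(t + 7.5)². Setting 220·7.5/(t+7.5)² = 220t/[(t+7.5)(29+t)] gives 7.5(29+t) = t(t+7.5), so t² = 7.5×29 = 217.5.
t* = √217.5 = 14.75 min.

14.75 min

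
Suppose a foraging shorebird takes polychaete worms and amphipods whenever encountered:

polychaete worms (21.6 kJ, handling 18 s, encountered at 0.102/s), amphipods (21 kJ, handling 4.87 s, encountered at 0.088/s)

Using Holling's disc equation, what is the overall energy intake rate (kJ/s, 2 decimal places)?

1.24 kJ/s

R = (0.102×21.6 + 0.088×21) / (1 + 0.102×18 + 0.088×4.87) = 4.051/3.265 = 1.241 kJ/s.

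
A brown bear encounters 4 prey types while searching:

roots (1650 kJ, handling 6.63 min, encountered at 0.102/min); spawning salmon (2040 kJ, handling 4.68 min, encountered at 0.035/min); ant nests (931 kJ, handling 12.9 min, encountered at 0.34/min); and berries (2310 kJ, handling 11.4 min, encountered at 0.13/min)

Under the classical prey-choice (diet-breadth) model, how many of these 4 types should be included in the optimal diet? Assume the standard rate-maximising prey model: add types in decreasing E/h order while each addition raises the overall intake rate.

3

Profitabilities (E/h, kJ/min): spawning salmon 436, roots 249, berries 203, ant nests 72.2. Add prey in this order while the next type's profitability exceeds the intake rate on those already taken.
Rate on top 1: 61.35. roots: 249 > 61.35 → include.
Rate on top 2: 130.3. berries: 203 > 130.3 → include.
Rate on top 3: 162.5. ant nests: 72.2 < 162.5 → exclude; stop.
Optimal diet: spawning salmon, roots, berries — 3 of 4 types.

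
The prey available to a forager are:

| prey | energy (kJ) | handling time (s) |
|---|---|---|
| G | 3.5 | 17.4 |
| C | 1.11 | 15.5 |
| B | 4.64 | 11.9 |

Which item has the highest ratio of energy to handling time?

B

Profitability E/h (kJ/s): G = 3.5/17.4 = 0.201, C = 1.11/15.5 = 0.0716, B = 4.64/11.9 = 0.39.
Ranked: B > G > C.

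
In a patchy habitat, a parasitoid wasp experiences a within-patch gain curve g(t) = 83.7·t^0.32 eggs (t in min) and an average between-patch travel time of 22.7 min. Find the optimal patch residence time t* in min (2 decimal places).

By the marginal value theorem, leave when the instantaneous gain rate g'(t) equals the habitat-wide average g(t)/(T + t).
g'(t) = 0.32·83.7·t^-0.68. Setting 0.32·83.7·t^-0.68 = 83.7·t^0.32/(22.7+t) gives 0.32(22.7+t) = t, so 0.68·t = 0.32×22.7.
t* = 0.32×22.7/0.68 = 10.68 min.

10.68 min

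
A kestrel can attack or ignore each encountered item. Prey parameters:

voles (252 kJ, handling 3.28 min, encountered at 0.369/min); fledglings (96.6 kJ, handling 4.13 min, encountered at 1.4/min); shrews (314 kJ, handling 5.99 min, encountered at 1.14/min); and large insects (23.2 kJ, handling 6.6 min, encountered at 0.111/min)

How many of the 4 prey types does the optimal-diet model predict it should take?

E/h in descending order: voles 76.8, shrews 52.4, fledglings 23.4, large insects 3.52 kJ/min. The optimal diet is the largest prefix of this list for which every included type satisfies E_i/h_i > R on the types above it.
Rate on top 1: 42.07. shrews: 52.4 > 42.07 → include.
Rate on top 2: 49.89. fledglings: 23.4 < 49.89 → exclude; stop.
Optimal diet: voles, shrews — 2 of 4 types.

2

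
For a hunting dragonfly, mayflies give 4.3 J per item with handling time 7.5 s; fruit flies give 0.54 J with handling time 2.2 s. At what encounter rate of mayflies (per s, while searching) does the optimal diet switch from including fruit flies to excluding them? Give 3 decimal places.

Drop fruit flies once their profitability E₂/h₂ falls below the rate achievable on mayflies alone: E₂/h₂ = λE₁/(1 + λh₁).
Solve for λ: λE₁h₂ = E₂(1 + λh₁) → λ(E₁h₂ − E₂h₁) = E₂ → λ = E₂/(E₁h₂ − E₂h₁).
λ = 0.54/(4.3×2.2 − 0.54×7.5) = 0.54/5.41 = 0.09982 per s.

0.100 per s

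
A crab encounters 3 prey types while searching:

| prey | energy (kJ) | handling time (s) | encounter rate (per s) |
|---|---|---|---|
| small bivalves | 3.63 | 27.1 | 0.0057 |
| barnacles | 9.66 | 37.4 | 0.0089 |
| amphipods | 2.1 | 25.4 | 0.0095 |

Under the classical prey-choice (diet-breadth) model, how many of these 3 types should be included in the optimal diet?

3

E/h in descending order: barnacles 0.258, small bivalves 0.134, amphipods 0.0827 kJ/s. The optimal diet is the largest prefix of this list for which every included type satisfies E_i/h_i > R on the types above it.
Rate on top 1: 0.0645. small bivalves: 0.134 > 0.0645 → include.
Rate on top 2: 0.07172. amphipods: 0.0827 > 0.07172 → include.
Optimal diet: barnacles, small bivalves, amphipods — 3 of 3 types.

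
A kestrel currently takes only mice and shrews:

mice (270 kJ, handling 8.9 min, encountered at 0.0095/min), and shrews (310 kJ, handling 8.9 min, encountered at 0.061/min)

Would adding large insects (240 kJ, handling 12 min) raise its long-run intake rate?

Yes

On mice and shrews alone, R = ΣλE/(1+Σλh) = 21.48/1.627 = 13.2 kJ/min.
Profitability of large insects: 240/12 = 20 kJ/min.
20 > 13.2, so adding large insects raises the average — include it.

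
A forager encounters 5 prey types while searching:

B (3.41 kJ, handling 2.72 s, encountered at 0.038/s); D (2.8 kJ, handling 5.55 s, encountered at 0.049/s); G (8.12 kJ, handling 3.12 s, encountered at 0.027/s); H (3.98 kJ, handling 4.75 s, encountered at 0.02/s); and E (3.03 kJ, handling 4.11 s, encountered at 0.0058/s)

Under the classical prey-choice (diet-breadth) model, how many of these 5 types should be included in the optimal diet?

Rank by E/h (kJ/s): G 2.6, B 1.25, H 0.838, E 0.737, D 0.505. Include each in turn until the next type's E/h falls below the running intake rate.
Rate on top 1: 0.2022. B: 1.25 > 0.2022 → include.
Rate on top 2: 0.2937. H: 0.838 > 0.2937 → include.
Rate on top 3: 0.334. E: 0.737 > 0.334 → include.
Rate on top 4: 0.3414. D: 0.505 > 0.3414 → include.
Optimal diet: G, B, H, E, D — 5 of 5 types.

5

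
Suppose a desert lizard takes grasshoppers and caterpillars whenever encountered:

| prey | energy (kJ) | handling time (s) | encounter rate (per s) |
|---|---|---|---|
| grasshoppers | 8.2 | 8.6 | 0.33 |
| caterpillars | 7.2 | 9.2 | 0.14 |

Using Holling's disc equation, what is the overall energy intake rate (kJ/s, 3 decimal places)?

0.725 kJ/s

Energy encountered per unit search time: 0.33×8.2 + 0.14×7.2 = 3.714 kJ/s.
Handling time per unit search time: 0.33×8.6 + 0.14×9.2 = 4.126.
Rate = 3.714/(1 + 4.126) = 0.7245 kJ/s.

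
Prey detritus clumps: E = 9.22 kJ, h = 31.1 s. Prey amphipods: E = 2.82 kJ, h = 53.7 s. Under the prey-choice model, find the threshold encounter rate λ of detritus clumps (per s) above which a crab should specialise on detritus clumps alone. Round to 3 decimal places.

0.007 per s

At the threshold, the rate on detritus clumps alone equals the profitability of amphipods: λ·9.22/(1 + λ·31.1) = 2.82/53.7 = 0.05251.
Rearranging, λ(9.22 − 0.05251×31.1) = 0.05251, so λ = 0.05251/7.587 = 0.006922 per s.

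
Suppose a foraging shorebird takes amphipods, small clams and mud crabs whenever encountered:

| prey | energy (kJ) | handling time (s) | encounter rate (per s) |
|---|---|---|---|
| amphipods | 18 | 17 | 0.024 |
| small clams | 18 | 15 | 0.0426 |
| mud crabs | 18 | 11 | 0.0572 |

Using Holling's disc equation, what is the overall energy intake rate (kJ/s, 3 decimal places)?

0.833 kJ/s

R = (0.024×18 + 0.0426×18 + 0.0572×18) / (1 + 0.024×17 + 0.0426×15 + 0.0572×11) = 2.228/2.676 = 0.8327 kJ/s.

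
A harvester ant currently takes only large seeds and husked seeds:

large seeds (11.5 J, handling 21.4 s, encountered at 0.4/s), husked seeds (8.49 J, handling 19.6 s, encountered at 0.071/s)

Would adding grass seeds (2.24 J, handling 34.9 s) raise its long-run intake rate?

Intake rate on the current diet: R = (0.4×11.5 + 0.071×8.49) / (1 + 0.4×21.4 + 0.071×19.6) = 5.203/10.95 = 0.4751 J/s.
Profitability of grass seeds: 2.24/34.9 = 0.06418 J/s.
Since 0.06418 < R, time spent handling grass seeds is better spent searching.

No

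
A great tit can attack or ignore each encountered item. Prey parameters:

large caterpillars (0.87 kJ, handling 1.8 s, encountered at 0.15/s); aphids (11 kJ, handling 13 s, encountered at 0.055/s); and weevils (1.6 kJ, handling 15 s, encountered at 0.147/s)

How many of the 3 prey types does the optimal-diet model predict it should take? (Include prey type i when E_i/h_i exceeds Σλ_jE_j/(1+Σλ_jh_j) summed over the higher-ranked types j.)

2

Rank by E/h (kJ/s): aphids 0.846, large caterpillars 0.483, weevils 0.107. Include each in turn until the next type's E/h falls below the running intake rate.
Rate on top 1: 0.3528. large caterpillars: 0.483 > 0.3528 → include.
Rate on top 2: 0.3705. weevils: 0.107 < 0.3705 → exclude; stop.
Optimal diet: aphids, large caterpillars — 2 of 3 types.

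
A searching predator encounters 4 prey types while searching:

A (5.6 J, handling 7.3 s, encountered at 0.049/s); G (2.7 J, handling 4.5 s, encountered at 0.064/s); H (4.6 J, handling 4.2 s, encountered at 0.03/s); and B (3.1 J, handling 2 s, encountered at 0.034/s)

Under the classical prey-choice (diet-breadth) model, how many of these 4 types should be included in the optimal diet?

E/h in descending order: B 1.55, H 1.1, A 0.767, G 0.6 J/s. The optimal diet is the largest prefix of this list for which every included type satisfies E_i/h_i > R on the types above it.
Rate on top 1: 0.09869. H: 1.1 > 0.09869 → include.
Rate on top 2: 0.2039. A: 0.767 > 0.2039 → include.
Rate on top 3: 0.3337. G: 0.6 > 0.3337 → include.
Optimal diet: B, H, A, G — 4 of 4 types.

4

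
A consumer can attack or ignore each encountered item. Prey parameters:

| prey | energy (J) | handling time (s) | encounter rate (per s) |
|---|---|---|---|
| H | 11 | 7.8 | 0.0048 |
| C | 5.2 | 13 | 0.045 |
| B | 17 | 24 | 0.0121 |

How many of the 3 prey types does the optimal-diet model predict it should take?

E/h in descending order: H 1.41, B 0.708, C 0.4 J/s. The optimal diet is the largest prefix of this list for which every included type satisfies E_i/h_i > R on the types above it.
Rate on top 1: 0.05089. B: 0.708 > 0.05089 → include.
Rate on top 2: 0.1947. C: 0.4 > 0.1947 → include.
Optimal diet: H, B, C — 3 of 3 types.

3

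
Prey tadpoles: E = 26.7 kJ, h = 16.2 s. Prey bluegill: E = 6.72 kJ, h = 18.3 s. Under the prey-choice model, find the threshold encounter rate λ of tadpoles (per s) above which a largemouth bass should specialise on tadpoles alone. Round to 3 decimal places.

The zero-one rule: include bluegill iff E₂/h₂ > λE₁/(1+λh₁). Equality gives the switch point.
λE₁h₂ = E₂ + λE₂h₁ ⇒ λ = E₂/(E₁h₂ − E₂h₁) = 6.72/(488.6 − 108.9) = 0.0177 per s.

0.018 per s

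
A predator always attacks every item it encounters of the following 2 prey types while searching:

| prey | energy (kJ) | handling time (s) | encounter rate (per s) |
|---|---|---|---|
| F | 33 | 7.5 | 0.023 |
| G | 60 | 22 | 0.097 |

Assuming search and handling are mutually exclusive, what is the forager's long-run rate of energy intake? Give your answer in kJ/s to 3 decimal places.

1.990 kJ/s

R = (0.023×33 + 0.097×60) / (1 + 0.023×7.5 + 0.097×22) = 6.579/3.306 = 1.99 kJ/s.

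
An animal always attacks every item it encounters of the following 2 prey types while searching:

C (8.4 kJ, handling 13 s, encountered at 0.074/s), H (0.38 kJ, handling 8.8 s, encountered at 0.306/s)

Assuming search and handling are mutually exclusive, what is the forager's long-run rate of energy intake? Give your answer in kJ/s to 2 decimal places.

0.16 kJ/s

R = (0.074×8.4 + 0.306×0.38) / (1 + 0.074×13 + 0.306×8.8) = 0.7379/4.655 = 0.1585 kJ/s.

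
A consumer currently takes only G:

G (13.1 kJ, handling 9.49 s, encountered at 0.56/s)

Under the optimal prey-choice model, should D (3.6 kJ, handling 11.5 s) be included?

No

Current rate: (0.56×13.1)/(1 + 0.56×9.49) = 1.162 kJ/s.
D: E/h = 3.6/11.5 = 0.313 kJ/s.
Since 0.313 < R, time spent handling D is better spent searching.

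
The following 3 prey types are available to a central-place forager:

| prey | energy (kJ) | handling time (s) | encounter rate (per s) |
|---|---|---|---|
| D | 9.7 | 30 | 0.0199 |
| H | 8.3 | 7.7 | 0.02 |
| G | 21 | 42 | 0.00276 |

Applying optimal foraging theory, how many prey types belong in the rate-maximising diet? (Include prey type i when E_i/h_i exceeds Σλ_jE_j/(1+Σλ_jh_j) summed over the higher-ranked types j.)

Rank by E/h (kJ/s): H 1.08, G 0.5, D 0.323. Include each in turn until the next type's E/h falls below the running intake rate.
Rate on top 1: 0.1438. G: 0.5 > 0.1438 → include.
Rate on top 2: 0.1764. D: 0.323 > 0.1764 → include.
Optimal diet: H, G, D — 3 of 3 types.

3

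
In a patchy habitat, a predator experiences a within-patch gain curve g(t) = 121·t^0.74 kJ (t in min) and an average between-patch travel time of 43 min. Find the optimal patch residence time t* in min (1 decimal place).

122.4 min

Maximise g(t)/(T+t): set derivative to zero → g'(t)(T+t) = g(t).
g'(t) = 0.74·121·t^-0.26. Setting 0.74·121·t^-0.26 = 121·t^0.74/(43+t) gives 0.74(43+t) = t, so 0.26·t = 0.74×43.
t* = 0.74×43/0.26 = 122.4 min.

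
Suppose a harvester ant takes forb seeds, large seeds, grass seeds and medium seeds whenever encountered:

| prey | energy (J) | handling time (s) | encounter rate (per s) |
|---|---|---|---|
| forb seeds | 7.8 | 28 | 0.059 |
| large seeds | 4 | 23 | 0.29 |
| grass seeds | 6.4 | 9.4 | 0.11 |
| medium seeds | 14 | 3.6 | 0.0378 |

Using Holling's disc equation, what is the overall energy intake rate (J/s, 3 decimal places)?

0.272 J/s

Energy encountered per unit search time: 0.059×7.8 + 0.29×4 + 0.11×6.4 + 0.0378×14 = 2.853 J/s.
Handling time per unit search time: 0.059×28 + 0.29×23 + 0.11×9.4 + 0.0378×3.6 = 9.492.
Rate = 2.853/(1 + 9.492) = 0.272 J/s.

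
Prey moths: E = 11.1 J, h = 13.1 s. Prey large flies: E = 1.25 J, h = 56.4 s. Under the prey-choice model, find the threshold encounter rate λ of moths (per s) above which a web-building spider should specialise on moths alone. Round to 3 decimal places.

0.002 per s

Drop large flies once their profitability E₂/h₂ falls below the rate achievable on moths alone: E₂/h₂ = λE₁/(1 + λh₁).
Solve for λ: λE₁h₂ = E₂(1 + λh₁) → λ(E₁h₂ − E₂h₁) = E₂ → λ = E₂/(E₁h₂ − E₂h₁).
λ = 1.25/(11.1×56.4 − 1.25×13.1) = 1.25/609.7 = 0.00205 per s.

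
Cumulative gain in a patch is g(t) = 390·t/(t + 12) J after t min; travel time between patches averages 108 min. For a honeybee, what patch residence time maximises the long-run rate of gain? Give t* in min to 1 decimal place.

Maximise g(t)/(T+t): set derivative to zero → g'(t)(T+t) = g(t).
g'(t) = 390·12/(t + 12)². Setting 390·12/(t+12)² = 390t/[(t+12)(108+t)] gives 12(108+t) = t(t+12), so t² = 12×108 = 1296.
t* = √1296 = 36 min.

36.0 min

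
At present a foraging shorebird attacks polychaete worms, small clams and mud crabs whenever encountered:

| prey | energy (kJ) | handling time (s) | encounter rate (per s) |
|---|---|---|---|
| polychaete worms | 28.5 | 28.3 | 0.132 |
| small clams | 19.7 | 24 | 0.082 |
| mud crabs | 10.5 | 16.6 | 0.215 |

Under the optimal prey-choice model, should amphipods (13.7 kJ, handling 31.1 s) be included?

Intake rate on the current diet: R = (0.132×28.5 + 0.082×19.7 + 0.215×10.5) / (1 + 0.132×28.3 + 0.082×24 + 0.215×16.6) = 7.635/10.27 = 0.7432 kJ/s.
amphipods: E/h = 13.7/31.1 = 0.4405 kJ/s.
0.4405 < 0.7432, so adding amphipods would lower the average — exclude it.

No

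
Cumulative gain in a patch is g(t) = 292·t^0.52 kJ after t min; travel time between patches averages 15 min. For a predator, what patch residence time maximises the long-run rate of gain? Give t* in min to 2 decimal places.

By the marginal value theorem, leave when the instantaneous gain rate g'(t) equals the habitat-wide average g(t)/(T + t).
g'(t) = 0.52·292·t^-0.48. Setting 0.52·292·t^-0.48 = 292·t^0.52/(15+t) gives 0.52(15+t) = t, so 0.48·t = 0.52×15.
t* = 0.52×15/0.48 = 16.25 min.

16.25 min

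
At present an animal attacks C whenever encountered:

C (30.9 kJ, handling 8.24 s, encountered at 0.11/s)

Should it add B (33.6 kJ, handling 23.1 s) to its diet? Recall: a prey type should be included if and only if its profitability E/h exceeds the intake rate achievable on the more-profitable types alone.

Current rate: (0.11×30.9)/(1 + 0.11×8.24) = 1.783 kJ/s.
Profitability of B: 33.6/23.1 = 1.455 kJ/s.
1.455 < 1.783, so adding B would lower the average — exclude it.

No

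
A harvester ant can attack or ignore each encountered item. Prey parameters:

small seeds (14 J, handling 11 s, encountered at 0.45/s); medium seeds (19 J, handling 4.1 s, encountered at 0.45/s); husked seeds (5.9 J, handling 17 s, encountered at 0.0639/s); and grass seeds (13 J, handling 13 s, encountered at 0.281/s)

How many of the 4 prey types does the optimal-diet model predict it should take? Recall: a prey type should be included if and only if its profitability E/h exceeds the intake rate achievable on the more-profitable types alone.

1

Rank by E/h (J/s): medium seeds 4.63, small seeds 1.27, grass seeds 1, husked seeds 0.347. Include each in turn until the next type's E/h falls below the running intake rate.
Rate on top 1: 3.005. small seeds: 1.27 < 3.005 → exclude; stop.
Optimal diet: medium seeds — 1 of 4 types.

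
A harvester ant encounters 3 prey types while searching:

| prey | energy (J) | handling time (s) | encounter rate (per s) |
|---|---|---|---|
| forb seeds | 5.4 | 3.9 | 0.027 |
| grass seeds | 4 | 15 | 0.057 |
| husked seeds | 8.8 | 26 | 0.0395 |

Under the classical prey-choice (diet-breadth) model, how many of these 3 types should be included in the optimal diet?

E/h in descending order: forb seeds 1.38, husked seeds 0.338, grass seeds 0.267 J/s. The optimal diet is the largest prefix of this list for which every included type satisfies E_i/h_i > R on the types above it.
Rate on top 1: 0.1319. husked seeds: 0.338 > 0.1319 → include.
Rate on top 2: 0.2314. grass seeds: 0.267 > 0.2314 → include.
Optimal diet: forb seeds, husked seeds, grass seeds — 3 of 3 types.

3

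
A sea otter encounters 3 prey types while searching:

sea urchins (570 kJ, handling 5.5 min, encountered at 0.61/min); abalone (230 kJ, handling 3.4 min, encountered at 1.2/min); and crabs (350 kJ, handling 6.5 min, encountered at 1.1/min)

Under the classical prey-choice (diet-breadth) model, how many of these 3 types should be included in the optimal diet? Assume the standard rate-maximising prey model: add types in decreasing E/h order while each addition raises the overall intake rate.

Rank by E/h (kJ/min): sea urchins 104, abalone 67.6, crabs 53.8. Include each in turn until the next type's E/h falls below the running intake rate.
Rate on top 1: 79.84. abalone: 67.6 < 79.84 → exclude; stop.
Optimal diet: sea urchins — 1 of 3 types.

1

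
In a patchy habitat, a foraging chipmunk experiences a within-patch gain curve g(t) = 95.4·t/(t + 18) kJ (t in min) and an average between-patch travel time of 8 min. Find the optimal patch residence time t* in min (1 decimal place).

12.0 min

Maximise g(t)/(T+t): set derivative to zero → g'(t)(T+t) = g(t).
g'(t) = 95.4·18/(t + 18)². Setting 95.4·18/(t+18)² = 95.4t/[(t+18)(8+t)] gives 18(8+t) = t(t+18), so t² = 18×8 = 144.
t* = √144 = 12 min.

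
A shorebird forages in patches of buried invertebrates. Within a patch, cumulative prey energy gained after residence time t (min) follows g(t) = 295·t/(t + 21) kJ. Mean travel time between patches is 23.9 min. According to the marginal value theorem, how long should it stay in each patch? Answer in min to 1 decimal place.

Optimal t* satisfies g'(t*) = g(t*)/(T + t*).
g'(t) = 295·21/(t + 21)². Setting 295·21/(t+21)² = 295t/[(t+21)(23.9+t)] gives 21(23.9+t) = t(t+21), so t² = 21×23.9 = 501.9.
t* = √501.9 = 22.4 min.

22.4 min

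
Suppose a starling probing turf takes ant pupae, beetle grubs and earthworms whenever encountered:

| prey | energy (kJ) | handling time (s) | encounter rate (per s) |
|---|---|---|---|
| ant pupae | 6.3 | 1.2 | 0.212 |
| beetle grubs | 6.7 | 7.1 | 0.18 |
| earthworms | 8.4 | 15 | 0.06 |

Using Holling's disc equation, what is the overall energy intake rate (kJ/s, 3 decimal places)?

Energy encountered per unit search time: 0.212×6.3 + 0.18×6.7 + 0.06×8.4 = 3.046 kJ/s.
Handling time per unit search time: 0.212×1.2 + 0.18×7.1 + 0.06×15 = 2.432.
Rate = 3.046/(1 + 2.432) = 0.8873 kJ/s.

0.887 kJ/s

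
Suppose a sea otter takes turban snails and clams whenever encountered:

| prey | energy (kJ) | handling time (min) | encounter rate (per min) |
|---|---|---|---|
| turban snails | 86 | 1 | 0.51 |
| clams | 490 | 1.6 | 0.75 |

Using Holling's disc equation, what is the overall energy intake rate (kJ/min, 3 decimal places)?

151.793 kJ/min

R = Σλ_iE_i / (1 + Σλ_ih_i)
Numerator: 0.51×86 + 0.75×490 = 411.4
Denominator: 1 + 0.51×1 + 0.75×1.6 = 2.71
R = 411.4/2.71 = 151.8 kJ/min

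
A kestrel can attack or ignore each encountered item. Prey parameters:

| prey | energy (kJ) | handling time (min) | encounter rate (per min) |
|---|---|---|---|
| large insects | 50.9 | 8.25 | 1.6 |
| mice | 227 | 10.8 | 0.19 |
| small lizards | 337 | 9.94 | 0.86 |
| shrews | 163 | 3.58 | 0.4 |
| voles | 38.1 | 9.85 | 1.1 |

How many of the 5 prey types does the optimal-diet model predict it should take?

2

Profitabilities (E/h, kJ/min): shrews 45.5, small lizards 33.9, mice 21, large insects 6.17, voles 3.87. Add prey in this order while the next type's profitability exceeds the intake rate on those already taken.
Rate on top 1: 26.81. small lizards: 33.9 > 26.81 → include.
Rate on top 2: 32.33. mice: 21 < 32.33 → exclude; stop.
Optimal diet: shrews, small lizards — 2 of 5 types.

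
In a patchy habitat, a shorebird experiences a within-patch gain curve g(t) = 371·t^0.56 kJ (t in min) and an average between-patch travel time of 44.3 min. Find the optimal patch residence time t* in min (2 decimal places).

Optimal t* satisfies g'(t*) = g(t*)/(T + t*).
g'(t) = 0.56·371·t^-0.44. Setting 0.56·371·t^-0.44 = 371·t^0.56/(44.3+t) gives 0.56(44.3+t) = t, so 0.44·t = 0.56×44.3.
t* = 0.56×44.3/0.44 = 56.38 min.

56.38 min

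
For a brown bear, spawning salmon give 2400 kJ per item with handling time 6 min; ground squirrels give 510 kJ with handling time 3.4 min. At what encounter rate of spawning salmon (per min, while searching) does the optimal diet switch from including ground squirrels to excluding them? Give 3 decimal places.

At the threshold, the rate on spawning salmon alone equals the profitability of ground squirrels: λ·2400/(1 + λ·6) = 510/3.4 = 150.
Rearranging, λ(2400 − 150×6) = 150, so λ = 150/1500 = 0.1 per min.

0.100 per min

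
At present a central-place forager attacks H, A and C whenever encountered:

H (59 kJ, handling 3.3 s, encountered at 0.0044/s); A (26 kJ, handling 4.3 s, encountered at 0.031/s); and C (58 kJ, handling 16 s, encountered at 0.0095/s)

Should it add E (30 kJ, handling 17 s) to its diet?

On H, A and C alone, R = ΣλE/(1+Σλh) = 1.617/1.3 = 1.244 kJ/s.
E: E/h = 30/17 = 1.765 kJ/s.
1.765 > 1.244, so adding E raises the average — include it.

Yes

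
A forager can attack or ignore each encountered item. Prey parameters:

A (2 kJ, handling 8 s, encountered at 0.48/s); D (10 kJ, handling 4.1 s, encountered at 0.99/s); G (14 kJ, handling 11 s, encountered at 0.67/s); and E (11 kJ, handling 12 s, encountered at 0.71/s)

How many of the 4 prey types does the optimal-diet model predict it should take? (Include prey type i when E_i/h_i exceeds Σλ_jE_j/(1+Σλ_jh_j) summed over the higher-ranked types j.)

Profitabilities (E/h, kJ/s): D 2.44, G 1.27, E 0.917, A 0.25. Add prey in this order while the next type's profitability exceeds the intake rate on those already taken.
Rate on top 1: 1.957. G: 1.27 < 1.957 → exclude; stop.
Optimal diet: D — 1 of 4 types.

1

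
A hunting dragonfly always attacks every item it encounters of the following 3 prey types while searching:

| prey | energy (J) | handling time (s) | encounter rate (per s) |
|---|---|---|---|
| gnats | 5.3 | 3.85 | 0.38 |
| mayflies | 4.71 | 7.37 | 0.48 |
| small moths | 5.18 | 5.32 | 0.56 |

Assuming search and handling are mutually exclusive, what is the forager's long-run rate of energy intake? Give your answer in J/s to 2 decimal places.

0.80 J/s

Energy encountered per unit search time: 0.38×5.3 + 0.48×4.71 + 0.56×5.18 = 7.176 J/s.
Handling time per unit search time: 0.38×3.85 + 0.48×7.37 + 0.56×5.32 = 7.98.
Rate = 7.176/(1 + 7.98) = 0.7991 J/s.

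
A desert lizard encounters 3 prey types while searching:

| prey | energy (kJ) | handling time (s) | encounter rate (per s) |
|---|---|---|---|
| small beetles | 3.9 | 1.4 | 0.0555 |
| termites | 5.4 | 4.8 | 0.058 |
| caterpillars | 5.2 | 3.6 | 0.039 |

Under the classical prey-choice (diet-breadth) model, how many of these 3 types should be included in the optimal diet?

E/h in descending order: small beetles 2.79, caterpillars 1.44, termites 1.13 kJ/s. The optimal diet is the largest prefix of this list for which every included type satisfies E_i/h_i > R on the types above it.
Rate on top 1: 0.2008. caterpillars: 1.44 > 0.2008 → include.
Rate on top 2: 0.3442. termites: 1.13 > 0.3442 → include.
Optimal diet: small beetles, caterpillars, termites — 3 of 3 types.

3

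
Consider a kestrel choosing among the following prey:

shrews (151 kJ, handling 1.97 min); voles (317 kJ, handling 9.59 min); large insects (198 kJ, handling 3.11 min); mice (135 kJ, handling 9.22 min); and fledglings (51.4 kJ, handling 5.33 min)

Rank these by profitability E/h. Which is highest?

Profitability E/h (kJ/min): shrews = 151/1.97 = 76.6, voles = 317/9.59 = 33.1, large insects = 198/3.11 = 63.7, mice = 135/9.22 = 14.6, fledglings = 51.4/5.33 = 9.64.
Ranked: shrews > large insects > voles > mice > fledglings.

shrews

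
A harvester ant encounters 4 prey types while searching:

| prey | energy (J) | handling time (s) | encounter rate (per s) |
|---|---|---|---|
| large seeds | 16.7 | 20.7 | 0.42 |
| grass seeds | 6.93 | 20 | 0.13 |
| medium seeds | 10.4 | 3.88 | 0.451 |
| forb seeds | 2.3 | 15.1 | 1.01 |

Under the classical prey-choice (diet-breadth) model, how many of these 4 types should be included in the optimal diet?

E/h in descending order: medium seeds 2.68, large seeds 0.807, grass seeds 0.346, forb seeds 0.152 J/s. The optimal diet is the largest prefix of this list for which every included type satisfies E_i/h_i > R on the types above it.
Rate on top 1: 1.706. large seeds: 0.807 < 1.706 → exclude; stop.
Optimal diet: medium seeds — 1 of 4 types.

1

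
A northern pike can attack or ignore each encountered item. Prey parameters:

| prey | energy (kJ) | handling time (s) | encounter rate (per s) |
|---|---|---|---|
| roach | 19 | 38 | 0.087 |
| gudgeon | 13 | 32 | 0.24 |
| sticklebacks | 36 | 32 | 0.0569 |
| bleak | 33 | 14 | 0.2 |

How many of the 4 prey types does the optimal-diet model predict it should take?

1

Profitabilities (E/h, kJ/s): bleak 2.36, sticklebacks 1.12, roach 0.5, gudgeon 0.406. Add prey in this order while the next type's profitability exceeds the intake rate on those already taken.
Rate on top 1: 1.737. sticklebacks: 1.12 < 1.737 → exclude; stop.
Optimal diet: bleak — 1 of 4 types.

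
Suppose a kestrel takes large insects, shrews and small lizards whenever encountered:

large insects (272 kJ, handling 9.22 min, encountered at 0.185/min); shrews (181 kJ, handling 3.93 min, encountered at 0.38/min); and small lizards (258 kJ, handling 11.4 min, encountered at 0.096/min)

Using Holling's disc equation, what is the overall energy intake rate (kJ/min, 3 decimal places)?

R = Σλ_iE_i / (1 + Σλ_ih_i)
Numerator: 0.185×272 + 0.38×181 + 0.096×258 = 143.9
Denominator: 1 + 0.185×9.22 + 0.38×3.93 + 0.096×11.4 = 5.293
R = 143.9/5.293 = 27.18 kJ/min

27.178 kJ/min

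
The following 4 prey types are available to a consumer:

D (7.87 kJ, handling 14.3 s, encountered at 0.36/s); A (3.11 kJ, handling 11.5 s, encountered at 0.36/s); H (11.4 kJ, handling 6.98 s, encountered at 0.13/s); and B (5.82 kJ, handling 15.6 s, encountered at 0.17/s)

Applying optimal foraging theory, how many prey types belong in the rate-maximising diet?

E/h in descending order: H 1.63, D 0.55, B 0.373, A 0.27 kJ/s. The optimal diet is the largest prefix of this list for which every included type satisfies E_i/h_i > R on the types above it.
Rate on top 1: 0.777. D: 0.55 < 0.777 → exclude; stop.
Optimal diet: H — 1 of 4 types.

1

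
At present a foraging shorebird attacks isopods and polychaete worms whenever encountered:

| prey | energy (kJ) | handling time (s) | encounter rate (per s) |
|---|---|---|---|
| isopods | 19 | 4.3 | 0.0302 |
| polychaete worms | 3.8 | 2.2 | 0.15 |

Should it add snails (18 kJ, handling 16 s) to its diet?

Yes

Current rate: (0.0302×19 + 0.15×3.8)/(1 + 0.0302×4.3 + 0.15×2.2) = 0.7835 kJ/s.
Profitability of snails: 18/16 = 1.125 kJ/s.
1.125 > 0.7835, so adding snails raises the average — include it.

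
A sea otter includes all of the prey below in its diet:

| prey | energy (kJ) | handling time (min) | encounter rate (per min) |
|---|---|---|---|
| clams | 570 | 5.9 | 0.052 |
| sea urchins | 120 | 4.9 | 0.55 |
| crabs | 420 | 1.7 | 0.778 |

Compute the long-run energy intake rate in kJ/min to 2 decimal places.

Energy encountered per unit search time: 0.052×570 + 0.55×120 + 0.778×420 = 422.4 kJ/min.
Handling time per unit search time: 0.052×5.9 + 0.55×4.9 + 0.778×1.7 = 4.324.
Rate = 422.4/(1 + 4.324) = 79.33 kJ/min.

79.33 kJ/min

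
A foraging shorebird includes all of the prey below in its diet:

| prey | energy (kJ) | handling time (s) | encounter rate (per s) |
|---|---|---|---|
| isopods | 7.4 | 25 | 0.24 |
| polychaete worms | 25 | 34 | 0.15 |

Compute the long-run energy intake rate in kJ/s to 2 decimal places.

0.46 kJ/s

R = (0.24×7.4 + 0.15×25) / (1 + 0.24×25 + 0.15×34) = 5.526/12.1 = 0.4567 kJ/s.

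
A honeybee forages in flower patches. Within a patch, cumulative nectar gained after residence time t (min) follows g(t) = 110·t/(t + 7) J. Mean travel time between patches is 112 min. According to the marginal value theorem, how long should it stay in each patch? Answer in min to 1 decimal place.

28.0 min

Optimal t* satisfies g'(t*) = g(t*)/(T + t*).
g'(t) = 110·7/(t + 7)². Setting 110·7/(t+7)² = 110t/[(t+7)(112+t)] gives 7(112+t) = t(t+7), so t² = 7×112 = 784.
t* = √784 = 28 min.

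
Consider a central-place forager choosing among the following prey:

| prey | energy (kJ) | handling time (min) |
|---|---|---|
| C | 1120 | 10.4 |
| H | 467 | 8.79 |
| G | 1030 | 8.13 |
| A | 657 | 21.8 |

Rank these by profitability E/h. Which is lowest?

Profitability E/h (kJ/min): C = 1120/10.4 = 108, H = 467/8.79 = 53.1, G = 1030/8.13 = 127, A = 657/21.8 = 30.1.
Ranked: G > C > H > A.

A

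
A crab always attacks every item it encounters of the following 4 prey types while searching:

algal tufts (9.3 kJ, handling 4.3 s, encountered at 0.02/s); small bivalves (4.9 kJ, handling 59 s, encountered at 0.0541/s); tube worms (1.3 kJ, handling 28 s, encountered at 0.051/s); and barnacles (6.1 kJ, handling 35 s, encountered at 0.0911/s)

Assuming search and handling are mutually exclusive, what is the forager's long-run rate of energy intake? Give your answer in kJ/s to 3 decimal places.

R = Σλ_iE_i / (1 + Σλ_ih_i)
Numerator: 0.02×9.3 + 0.0541×4.9 + 0.051×1.3 + 0.0911×6.1 = 1.073
Denominator: 1 + 0.02×4.3 + 0.0541×59 + 0.051×28 + 0.0911×35 = 8.894
R = 1.073/8.894 = 0.1206 kJ/s

0.121 kJ/s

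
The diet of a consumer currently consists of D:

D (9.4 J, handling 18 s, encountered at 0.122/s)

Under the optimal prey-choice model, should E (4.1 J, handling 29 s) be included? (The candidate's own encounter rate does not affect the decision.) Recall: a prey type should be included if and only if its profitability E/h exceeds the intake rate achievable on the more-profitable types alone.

Intake rate on the current diet: R = (0.122×9.4) / (1 + 0.122×18) = 1.147/3.196 = 0.3588 J/s.
Profitability of E: 4.1/29 = 0.1414 J/s.
0.1414 < 0.3588, so adding E would lower the average — exclude it.

No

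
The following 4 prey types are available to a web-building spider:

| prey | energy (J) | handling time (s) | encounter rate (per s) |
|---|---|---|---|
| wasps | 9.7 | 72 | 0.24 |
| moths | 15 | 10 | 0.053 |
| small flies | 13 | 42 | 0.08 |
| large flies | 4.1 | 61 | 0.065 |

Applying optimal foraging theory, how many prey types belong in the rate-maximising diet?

Rank by E/h (J/s): moths 1.5, small flies 0.31, wasps 0.135, large flies 0.0672. Include each in turn until the next type's E/h falls below the running intake rate.
Rate on top 1: 0.5196. small flies: 0.31 < 0.5196 → exclude; stop.
Optimal diet: moths — 1 of 4 types.

1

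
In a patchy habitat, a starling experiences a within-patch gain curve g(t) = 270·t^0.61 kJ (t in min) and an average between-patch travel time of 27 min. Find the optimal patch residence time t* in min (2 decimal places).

Optimal t* satisfies g'(t*) = g(t*)/(T + t*).
g'(t) = 0.61·270·t^-0.39. Setting 0.61·270·t^-0.39 = 270·t^0.61/(27+t) gives 0.61(27+t) = t, so 0.39·t = 0.61×27.
t* = 0.61×27/0.39 = 42.23 min.

42.23 min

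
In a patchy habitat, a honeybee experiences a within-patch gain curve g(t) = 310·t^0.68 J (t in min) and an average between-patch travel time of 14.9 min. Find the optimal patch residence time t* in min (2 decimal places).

Optimal t* satisfies g'(t*) = g(t*)/(T + t*).
g'(t) = 0.68·310·t^-0.32. Setting 0.68·310·t^-0.32 = 310·t^0.68/(14.9+t) gives 0.68(14.9+t) = t, so 0.32·t = 0.68×14.9.
t* = 0.68×14.9/0.32 = 31.66 min.

31.66 min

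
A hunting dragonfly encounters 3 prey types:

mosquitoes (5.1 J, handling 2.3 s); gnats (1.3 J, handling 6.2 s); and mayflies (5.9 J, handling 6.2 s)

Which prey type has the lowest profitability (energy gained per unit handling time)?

gnats

In descending order of E/h:
mosquitoes: 5.1/2.3 = 2.22 J/s
mayflies: 5.9/6.2 = 0.952 J/s
gnats: 1.3/6.2 = 0.21 J/s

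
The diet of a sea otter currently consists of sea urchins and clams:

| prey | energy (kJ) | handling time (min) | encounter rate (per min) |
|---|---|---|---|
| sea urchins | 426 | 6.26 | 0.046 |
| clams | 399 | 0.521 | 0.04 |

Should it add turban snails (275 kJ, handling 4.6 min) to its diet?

Intake rate on the current diet: R = (0.046×426 + 0.04×399) / (1 + 0.046×6.26 + 0.04×0.521) = 35.56/1.309 = 27.17 kJ/min.
Profitability of turban snails: 275/4.6 = 59.78 kJ/min.
59.78 > 27.17, so adding turban snails raises the average — include it.

Yes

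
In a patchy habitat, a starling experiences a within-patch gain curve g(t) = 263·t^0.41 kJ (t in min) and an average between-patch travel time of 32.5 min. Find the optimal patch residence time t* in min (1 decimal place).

22.6 min

By the marginal value theorem, leave when the instantaneous gain rate g'(t) equals the habitat-wide average g(t)/(T + t).
g'(t) = 0.41·263·t^-0.59. Setting 0.41·263·t^-0.59 = 263·t^0.41/(32.5+t) gives 0.41(32.5+t) = t, so 0.59·t = 0.41×32.5.
t* = 0.41×32.5/0.59 = 22.58 min.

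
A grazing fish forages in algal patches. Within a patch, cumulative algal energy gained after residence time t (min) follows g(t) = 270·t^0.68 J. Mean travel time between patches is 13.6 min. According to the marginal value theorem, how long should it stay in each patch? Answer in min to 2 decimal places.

28.90 min

Maximise g(t)/(T+t): set derivative to zero → g'(t)(T+t) = g(t).
g'(t) = 0.68·270·t^-0.32. Setting 0.68·270·t^-0.32 = 270·t^0.68/(13.6+t) gives 0.68(13.6+t) = t, so 0.32·t = 0.68×13.6.
t* = 0.68×13.6/0.32 = 28.9 min.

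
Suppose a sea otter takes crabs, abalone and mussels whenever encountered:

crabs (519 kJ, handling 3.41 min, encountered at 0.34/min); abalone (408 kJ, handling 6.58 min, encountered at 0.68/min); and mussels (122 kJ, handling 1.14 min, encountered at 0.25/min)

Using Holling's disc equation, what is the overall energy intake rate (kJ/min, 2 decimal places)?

Energy encountered per unit search time: 0.34×519 + 0.68×408 + 0.25×122 = 484.4 kJ/min.
Handling time per unit search time: 0.34×3.41 + 0.68×6.58 + 0.25×1.14 = 5.919.
Rate = 484.4/(1 + 5.919) = 70.01 kJ/min.

70.01 kJ/min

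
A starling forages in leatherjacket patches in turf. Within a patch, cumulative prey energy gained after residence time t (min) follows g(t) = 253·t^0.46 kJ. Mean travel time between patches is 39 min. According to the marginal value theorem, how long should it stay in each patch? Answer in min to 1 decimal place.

33.2 min

By the marginal value theorem, leave when the instantaneous gain rate g'(t) equals the habitat-wide average g(t)/(T + t).
g'(t) = 0.46·253·t^-0.54. Setting 0.46·253·t^-0.54 = 253·t^0.46/(39+t) gives 0.46(39+t) = t, so 0.54·t = 0.46×39.
t* = 0.46×39/0.54 = 33.22 min.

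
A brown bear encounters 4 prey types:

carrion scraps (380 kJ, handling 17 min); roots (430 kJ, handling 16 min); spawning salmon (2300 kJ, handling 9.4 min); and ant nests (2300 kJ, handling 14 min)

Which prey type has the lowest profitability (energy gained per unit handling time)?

Profitability E/h (kJ/min): carrion scraps = 380/17 = 22.4, roots = 430/16 = 26.9, spawning salmon = 2300/9.4 = 245, ant nests = 2300/14 = 164.
Ranked: spawning salmon > ant nests > roots > carrion scraps.

carrion scraps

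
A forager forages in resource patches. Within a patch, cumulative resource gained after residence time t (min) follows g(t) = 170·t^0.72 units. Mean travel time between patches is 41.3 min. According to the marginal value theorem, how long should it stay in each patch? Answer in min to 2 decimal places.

106.20 min

Maximise g(t)/(T+t): set derivative to zero → g'(t)(T+t) = g(t).
g'(t) = 0.72·170·t^-0.28. Setting 0.72·170·t^-0.28 = 170·t^0.72/(41.3+t) gives 0.72(41.3+t) = t, so 0.28·t = 0.72×41.3.
t* = 0.72×41.3/0.28 = 106.2 min.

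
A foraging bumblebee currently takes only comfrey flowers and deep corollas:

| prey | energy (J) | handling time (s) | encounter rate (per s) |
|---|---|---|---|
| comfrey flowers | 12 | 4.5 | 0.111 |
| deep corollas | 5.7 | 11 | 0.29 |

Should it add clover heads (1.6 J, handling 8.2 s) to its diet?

Current rate: (0.111×12 + 0.29×5.7)/(1 + 0.111×4.5 + 0.29×11) = 0.6365 J/s.
Profitability of clover heads: 1.6/8.2 = 0.1951 J/s.
0.1951 < 0.6365, so adding clover heads would lower the average — exclude it.

No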